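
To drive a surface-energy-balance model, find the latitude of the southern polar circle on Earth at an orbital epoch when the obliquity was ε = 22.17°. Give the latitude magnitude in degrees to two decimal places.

67.83°

The polar circle is the lowest latitude that experiences at least one full rotation of continuous darkness at the northern-summer solstice; it lies at |ϕ| = 90° − ε = 90° − 22.17° = 67.83°.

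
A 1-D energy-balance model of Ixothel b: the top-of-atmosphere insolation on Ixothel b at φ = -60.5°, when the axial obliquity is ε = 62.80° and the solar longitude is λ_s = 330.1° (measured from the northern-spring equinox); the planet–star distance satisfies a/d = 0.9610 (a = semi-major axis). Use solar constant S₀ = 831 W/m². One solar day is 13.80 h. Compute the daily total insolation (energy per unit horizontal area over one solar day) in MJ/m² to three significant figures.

14.9 MJ/m²

Solar declination: sin δ = sin ε · sin λ_s = sin 62.80° × sin 330.1° = -0.44336, so δ = -26.319°.
cos H₀ = −tan(-60.5°) tan(-26.319°) = -0.8743, H₀ = 2.6347 rad.
Bracket: H₀ sin φ sin δ + cos φ cos δ sin H₀ = 2.6347×-0.87036×-0.44336 + 0.49242×0.89634×0.48545 = 1.016685 + 0.214266 = 1.230951.
Inverse-square distance factor (a/d)² = 0.9610² = 0.923521.
Q̄ = (S₀/π) × 0.923521 × [bracket] = (831/π) × 0.923521 × 1.230951 = 300.70 W/m².
Daily total = Q̄ × 13.80 h × 3600 s/h = 300.70 × 13.80 × 3600 / 10⁶ = 14.94 MJ/m².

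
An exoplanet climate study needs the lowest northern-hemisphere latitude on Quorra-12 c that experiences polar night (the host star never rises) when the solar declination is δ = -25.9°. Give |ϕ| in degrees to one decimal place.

Polar night requires cos h₀ = −tan ϕ tan δ ≥ 1, i.e. tan ϕ tan δ ≤ −1.
The boundary is |tan ϕ| · |tan δ| = 1, so |ϕ| = 90° − |δ| = 90° − 25.9° = 64.1° in the northern hemisphere.

|ϕ| = 64.1°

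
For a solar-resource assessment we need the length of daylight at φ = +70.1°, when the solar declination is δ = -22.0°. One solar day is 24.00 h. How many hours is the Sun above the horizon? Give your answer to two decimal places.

cos H₀ = −tan φ · tan δ = 1.1161 ≥ 1, so the Sun never rises (polar night) and H₀ = 0.
Daylight = 2H₀/(2π) × 24.00 h = (0.0000/π) × 24.00 = 0.00 h.

0.00 h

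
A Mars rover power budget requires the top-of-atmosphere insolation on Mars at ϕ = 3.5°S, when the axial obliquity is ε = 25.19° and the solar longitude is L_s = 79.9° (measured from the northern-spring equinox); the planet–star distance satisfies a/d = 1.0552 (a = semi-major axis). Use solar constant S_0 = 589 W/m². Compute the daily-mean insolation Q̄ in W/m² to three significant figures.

Q̄ ≈ 181 W/m²

Solar declination: sin δ = sin ε · sin L_s = sin 25.19° × sin 79.9° = 0.41903, so δ = +24.773°.
cos h₀ = −tan(-3.5°) tan(+24.773°) = 0.0282, h₀ = 1.5426 rad.
Bracket: h₀ sin ϕ sin δ + cos ϕ cos δ sin h₀ = 1.5426×-0.06105×0.41903 + 0.99813×0.90797×0.99960 = -0.039462 + 0.905910 = 0.866448.
Inverse-square distance factor (a/d)² = 1.0552² = 1.113447.
Q̄ = (S_0/π) × 1.113447 × [bracket] = (589/π) × 1.113447 × 0.866448 = 180.9 W/m².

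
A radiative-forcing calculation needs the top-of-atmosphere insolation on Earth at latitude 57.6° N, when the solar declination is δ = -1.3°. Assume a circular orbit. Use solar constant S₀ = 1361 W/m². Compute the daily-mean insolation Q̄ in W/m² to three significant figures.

Q̄ ≈ 219 W/m²

cos H₀ = −tan(+57.6°) tan(-1.300°) = 0.0358, H₀ = 1.5350 rad.
Bracket: H₀ sin φ sin δ + cos φ cos δ sin H₀ = 1.5350×0.84433×-0.02269 + 0.53583×0.99974×0.99936 = -0.029407 + 0.535348 = 0.505941.
Q̄ = (S₀/π) × [bracket] = (1361/π) × 0.505941 = 219.2 W/m².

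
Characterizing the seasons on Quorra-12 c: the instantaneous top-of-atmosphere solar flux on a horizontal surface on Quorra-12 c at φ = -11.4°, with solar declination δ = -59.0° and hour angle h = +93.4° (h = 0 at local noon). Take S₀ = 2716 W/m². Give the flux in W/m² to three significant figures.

379 W/m²

cos θ_z = sin φ sin δ + cos φ cos δ cos h = 0.169425 + -0.029942 = 0.139483.
Flux = S₀ · cos θ_z = 2716 × 0.139483 = 378.8 W/m².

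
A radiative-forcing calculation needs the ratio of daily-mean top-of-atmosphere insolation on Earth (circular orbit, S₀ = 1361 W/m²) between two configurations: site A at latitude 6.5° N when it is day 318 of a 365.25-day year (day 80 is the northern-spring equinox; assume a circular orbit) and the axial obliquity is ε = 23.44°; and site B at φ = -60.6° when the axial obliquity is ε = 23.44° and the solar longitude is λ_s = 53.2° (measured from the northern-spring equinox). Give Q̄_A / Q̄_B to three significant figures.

Q̄_A / Q̄_B ≈ 7.68

— Configuration A (φ=+6.5°):
Solar longitude: λ_s = 360° × (318 − 80)/365.25 = 234.579°.
sin δ = sin 23.44° × sin 234.579° = -0.32416, so δ = -18.915°.
cos H₀ = −tan(+6.5°) tan(-18.915°) = 0.0390, H₀ = 1.5317 rad.
Bracket: H₀ sin φ sin δ + cos φ cos δ sin H₀ = 1.5317×0.11320×-0.32416 + 0.99357×0.94600×0.99924 = -0.056206 + 0.939203 = 0.882997.
Q̄ = (S₀/π) × [bracket] = (1361/π) × 0.882997 = 382.53 W/m².
— Configuration B (φ=-60.6°):
Solar declination: sin δ = sin ε · sin λ_s = sin 23.44° × sin 53.2° = 0.31852, so δ = +18.574°.
cos H₀ = −tan(-60.6°) tan(+18.574°) = 0.5963, H₀ = 0.9319 rad.
Bracket: H₀ sin φ sin δ + cos φ cos δ sin H₀ = 0.9319×-0.87121×0.31852 + 0.49090×0.94792×0.80273 = -0.258600 + 0.373538 = 0.114938.
Q̄ = (S₀/π) × [bracket] = (1361/π) × 0.114938 = 49.793 W/m².
Ratio Q̄_A / Q̄_B = 382.53 / 49.793 = 7.682.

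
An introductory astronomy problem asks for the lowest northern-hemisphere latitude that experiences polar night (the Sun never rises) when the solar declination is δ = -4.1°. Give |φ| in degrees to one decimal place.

|φ| = 85.9°

Polar night requires cos H₀ = −tan φ tan δ ≥ 1, i.e. tan φ tan δ ≤ −1.
The boundary is |tan φ| · |tan δ| = 1, so |φ| = 90° − |δ| = 90° − 4.1° = 85.9° in the northern hemisphere.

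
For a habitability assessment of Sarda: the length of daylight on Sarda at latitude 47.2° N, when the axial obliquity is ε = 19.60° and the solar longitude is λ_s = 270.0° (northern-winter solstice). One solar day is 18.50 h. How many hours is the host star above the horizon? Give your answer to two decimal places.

6.93 h

Solar declination: sin δ = sin ε · sin λ_s = sin 19.60° × sin 270.0° = -0.33545, so δ = -19.600°.
cos H₀ = −tan φ · tan δ = −tan(+47.2°) × tan(-19.600°) = 0.3845, so H₀ = 1.1761 rad = 67.39°.
Daylight = 2H₀/(2π) × 18.50 h = (1.1761/π) × 18.50 = 6.93 h.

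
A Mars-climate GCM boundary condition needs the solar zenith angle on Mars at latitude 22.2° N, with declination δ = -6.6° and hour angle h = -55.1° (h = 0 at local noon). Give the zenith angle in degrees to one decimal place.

cos θ_z = sin φ sin δ + cos φ cos δ cos h = -0.043428 + 0.526222 = 0.482794.
θ_z = arccos(0.482794) = 61.1°.

θ_z = 61.1°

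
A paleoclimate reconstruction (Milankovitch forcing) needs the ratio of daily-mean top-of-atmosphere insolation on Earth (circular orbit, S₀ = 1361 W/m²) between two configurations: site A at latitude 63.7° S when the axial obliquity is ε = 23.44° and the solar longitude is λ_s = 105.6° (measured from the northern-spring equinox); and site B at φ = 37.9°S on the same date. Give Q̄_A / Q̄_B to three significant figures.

Q̄_A / Q̄_B ≈ 0.0631

— Configuration A (φ=-63.7°):
Solar declination: sin δ = sin ε · sin λ_s = sin 23.44° × sin 105.6° = 0.38313, so δ = +22.528°.
cos H₀ = −tan(-63.7°) tan(+22.528°) = 0.8393, H₀ = 0.5749 rad.
Bracket: H₀ sin φ sin δ + cos φ cos δ sin H₀ = 0.5749×-0.89649×0.38313 + 0.44307×0.92369×0.54374 = -0.197462 + 0.222531 = 0.025069.
Q̄ = (S₀/π) × [bracket] = (1361/π) × 0.025069 = 10.860 W/m².
— Configuration B (φ=-37.9°):
cos H₀ = −tan(-37.9°) tan(+22.528°) = 0.3229, H₀ = 1.2420 rad.
Bracket: H₀ sin φ sin δ + cos φ cos δ sin H₀ = 1.2420×-0.61429×0.38313 + 0.78908×0.92369×0.94643 = -0.292308 + 0.689820 = 0.397512.
Q̄ = (S₀/π) × [bracket] = (1361/π) × 0.397512 = 172.21 W/m².
Ratio Q̄_A / Q̄_B = 10.860 / 172.21 = 0.06306.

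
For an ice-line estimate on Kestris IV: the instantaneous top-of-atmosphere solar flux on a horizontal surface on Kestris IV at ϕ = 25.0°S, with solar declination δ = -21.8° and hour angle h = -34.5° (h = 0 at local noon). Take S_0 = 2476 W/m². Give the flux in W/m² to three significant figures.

cos θ_z = sin ϕ sin δ + cos ϕ cos δ cos h = 0.156947 + 0.693497 = 0.850444.
Flux = S_0 · cos θ_z = 2476 × 0.850444 = 2106 W/m².

2.11e+03 W/m²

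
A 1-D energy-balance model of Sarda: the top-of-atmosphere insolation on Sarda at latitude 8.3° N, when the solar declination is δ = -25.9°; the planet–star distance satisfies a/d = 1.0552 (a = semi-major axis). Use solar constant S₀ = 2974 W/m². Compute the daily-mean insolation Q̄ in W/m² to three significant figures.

Q̄ ≈ 836 W/m²

cos H₀ = −tan(+8.3°) tan(-25.900°) = 0.0708, H₀ = 1.4999 rad.
Bracket: H₀ sin φ sin δ + cos φ cos δ sin H₀ = 1.4999×0.14436×-0.43680 + 0.98953×0.89956×0.99749 = -0.094578 + 0.887907 = 0.793329.
Inverse-square distance factor (a/d)² = 1.0552² = 1.113447.
Q̄ = (S₀/π) × 1.113447 × [bracket] = (2974/π) × 1.113447 × 0.793329 = 836.2 W/m².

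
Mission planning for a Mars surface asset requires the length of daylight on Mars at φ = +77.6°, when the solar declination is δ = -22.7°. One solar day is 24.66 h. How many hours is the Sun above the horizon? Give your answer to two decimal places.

0.00 h

cos H₀ = −tan φ · tan δ = 1.9026 ≥ 1, so the Sun never rises (polar night) and H₀ = 0.
Daylight = 2H₀/(2π) × 24.66 h = (0.0000/π) × 24.66 = 0.00 h.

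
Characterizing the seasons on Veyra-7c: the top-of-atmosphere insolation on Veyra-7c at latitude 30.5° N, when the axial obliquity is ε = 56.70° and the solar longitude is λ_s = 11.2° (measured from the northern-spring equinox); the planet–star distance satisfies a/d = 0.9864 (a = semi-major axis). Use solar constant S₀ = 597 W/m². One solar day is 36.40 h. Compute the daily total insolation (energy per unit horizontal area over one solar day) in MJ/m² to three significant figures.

23.8 MJ/m²

Solar declination: sin δ = sin ε · sin λ_s = sin 56.70° × sin 11.2° = 0.16234, so δ = +9.343°.
cos H₀ = −tan(+30.5°) tan(+9.343°) = -0.0969, H₀ = 1.6679 rad.
Bracket: H₀ sin φ sin δ + cos φ cos δ sin H₀ = 1.6679×0.50754×0.16234 + 0.86163×0.98673×0.99529 = 0.137425 + 0.846192 = 0.983617.
Inverse-square distance factor (a/d)² = 0.9864² = 0.972985.
Q̄ = (S₀/π) × 0.972985 × [bracket] = (597/π) × 0.972985 × 0.983617 = 181.87 W/m².
Daily total = Q̄ × 36.40 h × 3600 s/h = 181.87 × 36.40 × 3600 / 10⁶ = 23.83 MJ/m².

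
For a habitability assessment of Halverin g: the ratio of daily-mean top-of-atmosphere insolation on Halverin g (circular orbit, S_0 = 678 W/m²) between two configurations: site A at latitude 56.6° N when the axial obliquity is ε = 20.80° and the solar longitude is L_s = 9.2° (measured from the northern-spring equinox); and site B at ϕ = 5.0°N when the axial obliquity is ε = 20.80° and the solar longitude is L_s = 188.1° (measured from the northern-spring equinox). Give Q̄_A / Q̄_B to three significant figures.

— Configuration A (ϕ=+56.6°):
Solar declination: sin δ = sin ε · sin L_s = sin 20.80° × sin 9.2° = 0.05677, so δ = +3.255°.
cos h₀ = −tan(+56.6°) tan(+3.255°) = -0.0862, h₀ = 1.6571 rad.
Bracket: h₀ sin ϕ sin δ + cos ϕ cos δ sin h₀ = 1.6571×0.83485×0.05677 + 0.55048×0.99839×0.99627 = 0.078537 + 0.547544 = 0.626081.
Q̄ = (S_0/π) × [bracket] = (678/π) × 0.626081 = 135.12 W/m².
— Configuration B (ϕ=+5.0°):
Solar declination: sin δ = sin ε · sin L_s = sin 20.80° × sin 188.1° = -0.05004, so δ = -2.868°.
cos h₀ = −tan(+5.0°) tan(-2.868°) = 0.0044, h₀ = 1.5664 rad.
Bracket: h₀ sin ϕ sin δ + cos ϕ cos δ sin h₀ = 1.5664×0.08716×-0.05004 + 0.99619×0.99875×0.99999 = -0.006832 + 0.994935 = 0.988103.
Q̄ = (S_0/π) × [bracket] = (678/π) × 0.988103 = 213.25 W/m².
Ratio Q̄_A / Q̄_B = 135.12 / 213.25 = 0.6336.

Q̄_A / Q̄_B ≈ 0.634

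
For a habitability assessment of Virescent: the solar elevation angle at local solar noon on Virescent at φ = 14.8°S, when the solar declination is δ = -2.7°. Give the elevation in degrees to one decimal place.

At local noon the hour angle is zero, so the zenith angle equals |φ − δ| = |-14.8° − (-2.700°)| = 12.100°.
Elevation = 90° − 12.100° = 77.9°.

77.9°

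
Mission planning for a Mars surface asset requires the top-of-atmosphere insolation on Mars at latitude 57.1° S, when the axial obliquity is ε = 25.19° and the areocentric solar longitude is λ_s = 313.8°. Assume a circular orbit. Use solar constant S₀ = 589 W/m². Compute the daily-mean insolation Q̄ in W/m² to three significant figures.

Q̄ ≈ 185 W/m²

sin δ = sin 25.19° × sin 313.8° = -0.30720, so δ = -17.890°.
cos H₀ = −tan(-57.1°) tan(-17.890°) = -0.4990, H₀ = 2.0932 rad.
Bracket: H₀ sin φ sin δ + cos φ cos δ sin H₀ = 2.0932×-0.83962×-0.30720 + 0.54317×0.95165×0.86661 = 0.539902 + 0.447957 = 0.987859.
Q̄ = (S₀/π) × [bracket] = (589/π) × 0.987859 = 185.2 W/m².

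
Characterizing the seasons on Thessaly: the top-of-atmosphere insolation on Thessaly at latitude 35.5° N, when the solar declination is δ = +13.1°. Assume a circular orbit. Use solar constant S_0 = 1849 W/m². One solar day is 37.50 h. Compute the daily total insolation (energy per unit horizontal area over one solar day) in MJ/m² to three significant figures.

cos h₀ = −tan(+35.5°) tan(+13.100°) = -0.1660, h₀ = 1.7376 rad.
Bracket: h₀ sin ϕ sin δ + cos ϕ cos δ sin h₀ = 1.7376×0.58070×0.22665 + 0.81412×0.97398×0.98613 = 0.228695 + 0.781939 = 1.010634.
Q̄ = (S_0/π) × [bracket] = (1849/π) × 1.010634 = 594.81 W/m².
Daily total = Q̄ × 37.50 h × 3600 s/h = 594.81 × 37.50 × 3600 / 10⁶ = 80.30 MJ/m².

80.3 MJ/m²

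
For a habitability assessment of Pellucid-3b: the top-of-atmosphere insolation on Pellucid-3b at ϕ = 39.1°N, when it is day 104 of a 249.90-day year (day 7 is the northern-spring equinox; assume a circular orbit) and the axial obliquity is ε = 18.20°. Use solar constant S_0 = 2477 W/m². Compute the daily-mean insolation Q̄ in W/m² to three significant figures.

Solar longitude: L_s = 360° × (104 − 7)/249.90 = 139.736°.
sin δ = sin 18.20° × sin 139.736° = 0.20187, so δ = +11.646°.
cos h₀ = −tan(+39.1°) tan(+11.646°) = -0.1675, h₀ = 1.7391 rad.
Bracket: h₀ sin ϕ sin δ + cos ϕ cos δ sin h₀ = 1.7391×0.63068×0.20187 + 0.77605×0.97941×0.98587 = 0.221414 + 0.749331 = 0.970745.
Q̄ = (S_0/π) × [bracket] = (2477/π) × 0.970745 = 765.4 W/m².

Q̄ ≈ 765 W/m²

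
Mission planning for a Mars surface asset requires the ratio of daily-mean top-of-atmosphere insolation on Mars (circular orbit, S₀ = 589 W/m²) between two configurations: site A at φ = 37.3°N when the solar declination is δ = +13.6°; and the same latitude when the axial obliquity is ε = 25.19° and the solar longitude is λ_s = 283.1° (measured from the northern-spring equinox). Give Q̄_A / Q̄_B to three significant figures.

— Configuration A (φ=+37.3°):
cos H₀ = −tan(+37.3°) tan(+13.600°) = -0.1843, H₀ = 1.7562 rad.
Bracket: H₀ sin φ sin δ + cos φ cos δ sin H₀ = 1.7562×0.60599×0.23514 + 0.79547×0.97196×0.98287 = 0.250245 + 0.759921 = 1.010166.
Q̄ = (S₀/π) × [bracket] = (589/π) × 1.010166 = 189.39 W/m².
— Configuration B (φ=+37.3°):
Solar declination: sin δ = sin ε · sin λ_s = sin 25.19° × sin 283.1° = -0.41454, so δ = -24.491°.
cos H₀ = −tan(+37.3°) tan(-24.491°) = 0.3470, H₀ = 1.2164 rad.
Bracket: H₀ sin φ sin δ + cos φ cos δ sin H₀ = 1.2164×0.60599×-0.41454 + 0.79547×0.91003×0.93786 = -0.305568 + 0.678918 = 0.373350.
Q̄ = (S₀/π) × [bracket] = (589/π) × 0.373350 = 69.997 W/m².
Ratio Q̄_A / Q̄_B = 189.39 / 69.997 = 2.706.

Q̄_A / Q̄_B ≈ 2.71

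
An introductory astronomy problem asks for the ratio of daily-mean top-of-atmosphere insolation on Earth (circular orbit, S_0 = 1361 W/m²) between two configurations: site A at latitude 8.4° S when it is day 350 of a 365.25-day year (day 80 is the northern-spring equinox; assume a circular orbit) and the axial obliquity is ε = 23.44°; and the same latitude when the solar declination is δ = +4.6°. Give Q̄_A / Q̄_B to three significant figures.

— Configuration A (ϕ=-8.4°):
Solar longitude: L_s = 360° × (350 − 80)/365.25 = 266.119°.
sin δ = sin 23.44° × sin 266.119° = -0.39688, so δ = -23.383°.
cos h₀ = −tan(-8.4°) tan(-23.383°) = -0.0638, h₀ = 1.6347 rad.
Bracket: h₀ sin ϕ sin δ + cos ϕ cos δ sin h₀ = 1.6347×-0.14608×-0.39688 + 0.98927×0.91787×0.99796 = 0.094774 + 0.906169 = 1.000943.
Q̄ = (S_0/π) × [bracket] = (1361/π) × 1.000943 = 433.63 W/m².
— Configuration B (ϕ=-8.4°):
cos h₀ = −tan(-8.4°) tan(+4.600°) = 0.0119, h₀ = 1.5589 rad.
Bracket: h₀ sin ϕ sin δ + cos ϕ cos δ sin h₀ = 1.5589×-0.14608×0.08020 + 0.98927×0.99678×0.99993 = -0.018263 + 0.986016 = 0.967753.
Q̄ = (S_0/π) × [bracket] = (1361/π) × 0.967753 = 419.25 W/m².
Ratio Q̄_A / Q̄_B = 433.63 / 419.25 = 1.034.

Q̄_A / Q̄_B ≈ 1.03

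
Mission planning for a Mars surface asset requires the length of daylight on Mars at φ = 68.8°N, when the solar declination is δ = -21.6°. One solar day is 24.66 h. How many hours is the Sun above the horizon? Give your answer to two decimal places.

cos H₀ = −tan φ · tan δ = 1.0208 ≥ 1, so the Sun never rises (polar night) and H₀ = 0.
Daylight = 2H₀/(2π) × 24.66 h = (0.0000/π) × 24.66 = 0.00 h.

0.00 h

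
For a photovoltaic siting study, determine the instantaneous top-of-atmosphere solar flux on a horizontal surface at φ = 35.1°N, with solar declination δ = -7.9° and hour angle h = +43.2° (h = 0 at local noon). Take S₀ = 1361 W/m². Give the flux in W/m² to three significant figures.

cos θ_z = sin φ sin δ + cos φ cos δ cos h = -0.079031 + 0.590745 = 0.511714.
Flux = S₀ · cos θ_z = 1361 × 0.511714 = 696.4 W/m².

696 W/m²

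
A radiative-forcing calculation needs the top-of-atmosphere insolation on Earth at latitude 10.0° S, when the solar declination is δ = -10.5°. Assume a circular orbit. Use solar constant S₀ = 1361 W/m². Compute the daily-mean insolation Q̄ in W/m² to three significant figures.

Q̄ ≈ 441 W/m²

cos H₀ = −tan(-10.0°) tan(-10.500°) = -0.0327, H₀ = 1.6035 rad.
Bracket: H₀ sin φ sin δ + cos φ cos δ sin H₀ = 1.6035×-0.17365×-0.18224 + 0.98481×0.98325×0.99947 = 0.050744 + 0.967801 = 1.018545.
Q̄ = (S₀/π) × [bracket] = (1361/π) × 1.018545 = 441.3 W/m².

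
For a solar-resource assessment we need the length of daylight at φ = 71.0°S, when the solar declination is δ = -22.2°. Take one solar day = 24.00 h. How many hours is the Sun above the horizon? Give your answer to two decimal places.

Sunrise equation: cos H₀ = −tan φ · tan δ = -1.1852 ≤ −1, so the Sun never sets (polar day) and H₀ = π.
Daylight = 2H₀/(2π) × 24.00 h = (3.1416/π) × 24.00 = 24.00 h.

24.00 h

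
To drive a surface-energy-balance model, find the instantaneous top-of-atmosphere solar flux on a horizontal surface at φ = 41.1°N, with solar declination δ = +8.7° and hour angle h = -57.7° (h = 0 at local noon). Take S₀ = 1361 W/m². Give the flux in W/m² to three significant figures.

677 W/m²

cos θ_z = sin φ sin δ + cos φ cos δ cos h = 0.099435 + 0.398035 = 0.497470.
Flux = S₀ · cos θ_z = 1361 × 0.497470 = 677.1 W/m².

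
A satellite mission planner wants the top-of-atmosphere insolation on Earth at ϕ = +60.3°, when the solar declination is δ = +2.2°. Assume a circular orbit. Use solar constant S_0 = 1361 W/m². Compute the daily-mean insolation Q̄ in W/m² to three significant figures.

Q̄ ≈ 238 W/m²

cos h₀ = −tan(+60.3°) tan(+2.200°) = -0.0674, h₀ = 1.6382 rad.
Bracket: h₀ sin ϕ sin δ + cos ϕ cos δ sin h₀ = 1.6382×0.86863×0.03839 + 0.49546×0.99926×0.99773 = 0.054629 + 0.493969 = 0.548598.
Q̄ = (S_0/π) × [bracket] = (1361/π) × 0.548598 = 237.7 W/m².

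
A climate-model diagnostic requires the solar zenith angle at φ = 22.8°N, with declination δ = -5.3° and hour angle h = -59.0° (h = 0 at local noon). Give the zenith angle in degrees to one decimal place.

θ_z = 64.1°

cos θ_z = sin φ sin δ + cos φ cos δ cos h = -0.035795 + 0.472765 = 0.436970.
θ_z = arccos(0.436970) = 64.1°.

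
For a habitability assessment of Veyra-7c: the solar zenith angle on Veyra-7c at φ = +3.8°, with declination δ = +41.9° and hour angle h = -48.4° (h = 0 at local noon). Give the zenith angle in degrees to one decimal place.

cos θ_z = sin φ sin δ + cos φ cos δ cos h = 0.044260 + 0.493082 = 0.537342.
θ_z = arccos(0.537342) = 57.5°.

θ_z = 57.5°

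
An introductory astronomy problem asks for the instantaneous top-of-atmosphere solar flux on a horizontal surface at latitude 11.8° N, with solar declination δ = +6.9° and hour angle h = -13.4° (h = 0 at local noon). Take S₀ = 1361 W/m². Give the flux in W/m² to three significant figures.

cos θ_z = sin φ sin δ + cos φ cos δ cos h = 0.024568 + 0.945322 = 0.969890.
Flux = S₀ · cos θ_z = 1361 × 0.969890 = 1320 W/m².

1.32e+03 W/m²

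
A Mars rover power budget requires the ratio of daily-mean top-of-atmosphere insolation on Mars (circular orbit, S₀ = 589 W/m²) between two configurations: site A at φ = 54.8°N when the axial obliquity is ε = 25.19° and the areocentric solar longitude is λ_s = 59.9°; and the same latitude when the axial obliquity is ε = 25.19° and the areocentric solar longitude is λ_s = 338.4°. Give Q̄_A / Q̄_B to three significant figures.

— Configuration A (φ=+54.8°):
sin δ = sin 25.19° × sin 59.9° = 0.36823, so δ = +21.606°.
cos H₀ = −tan(+54.8°) tan(+21.606°) = -0.5614, H₀ = 2.1669 rad.
Bracket: H₀ sin φ sin δ + cos φ cos δ sin H₀ = 2.1669×0.81714×0.36823 + 0.57643×0.92974×0.82751 = 0.652010 + 0.443487 = 1.095497.
Q̄ = (S₀/π) × [bracket] = (589/π) × 1.095497 = 205.39 W/m².
— Configuration B (φ=+54.8°):
sin δ = sin 25.19° × sin 338.4° = -0.15668, so δ = -9.014°.
cos H₀ = −tan(+54.8°) tan(-9.014°) = 0.2249, H₀ = 1.3440 rad.
Bracket: H₀ sin φ sin δ + cos φ cos δ sin H₀ = 1.3440×0.81714×-0.15668 + 0.57643×0.98765×0.97438 = -0.172072 + 0.554725 = 0.382653.
Q̄ = (S₀/π) × [bracket] = (589/π) × 0.382653 = 71.742 W/m².
Ratio Q̄_A / Q̄_B = 205.39 / 71.742 = 2.863.

Q̄_A / Q̄_B ≈ 2.86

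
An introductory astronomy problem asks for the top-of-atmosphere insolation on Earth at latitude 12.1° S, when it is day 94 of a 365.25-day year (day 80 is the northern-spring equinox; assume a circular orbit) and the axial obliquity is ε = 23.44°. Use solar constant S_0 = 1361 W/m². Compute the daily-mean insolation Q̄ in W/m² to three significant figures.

Q̄ ≈ 408 W/m²

Solar longitude: L_s = 360° × (94 − 80)/365.25 = 13.799°.
sin δ = sin 23.44° × sin 13.799° = 0.09488, so δ = +5.444°.
cos h₀ = −tan(-12.1°) tan(+5.444°) = 0.0204, h₀ = 1.5504 rad.
Bracket: h₀ sin ϕ sin δ + cos ϕ cos δ sin h₀ = 1.5504×-0.20962×0.09488 + 0.97778×0.99549×0.99979 = -0.030836 + 0.973166 = 0.942330.
Q̄ = (S_0/π) × [bracket] = (1361/π) × 0.942330 = 408.2 W/m².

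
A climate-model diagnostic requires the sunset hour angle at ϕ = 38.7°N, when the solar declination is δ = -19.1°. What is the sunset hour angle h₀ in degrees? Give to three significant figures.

cos h₀ = −tan ϕ · tan δ = −tan(+38.7°) × tan(-19.100°) = 0.2774, so h₀ = 1.2897 rad = 73.89°.

h₀ = 73.9°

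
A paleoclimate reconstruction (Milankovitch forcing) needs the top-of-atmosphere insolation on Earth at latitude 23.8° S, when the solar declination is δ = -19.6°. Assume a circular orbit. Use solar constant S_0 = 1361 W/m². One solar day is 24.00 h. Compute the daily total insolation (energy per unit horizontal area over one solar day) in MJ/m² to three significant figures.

40.6 MJ/m²

cos h₀ = −tan(-23.8°) tan(-19.600°) = -0.1571, h₀ = 1.7285 rad.
Bracket: h₀ sin ϕ sin δ + cos ϕ cos δ sin h₀ = 1.7285×-0.40355×-0.33545 + 0.91496×0.94206×0.98759 = 0.233989 + 0.851250 = 1.085239.
Q̄ = (S_0/π) × [bracket] = (1361/π) × 1.085239 = 470.15 W/m².
Daily total = Q̄ × 24.00 h × 3600 s/h = 470.15 × 24.00 × 3600 / 10⁶ = 40.62 MJ/m².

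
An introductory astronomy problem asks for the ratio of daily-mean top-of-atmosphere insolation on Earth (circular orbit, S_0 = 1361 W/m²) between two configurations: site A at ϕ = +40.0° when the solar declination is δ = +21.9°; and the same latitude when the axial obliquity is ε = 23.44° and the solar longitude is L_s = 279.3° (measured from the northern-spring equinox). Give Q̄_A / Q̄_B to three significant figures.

— Configuration A (ϕ=+40.0°):
cos h₀ = −tan(+40.0°) tan(+21.900°) = -0.3373, h₀ = 1.9149 rad.
Bracket: h₀ sin ϕ sin δ + cos ϕ cos δ sin h₀ = 1.9149×0.64279×0.37299 + 0.76604×0.92784×0.94139 = 0.459105 + 0.669105 = 1.128210.
Q̄ = (S_0/π) × [bracket] = (1361/π) × 1.128210 = 488.76 W/m².
— Configuration B (ϕ=+40.0°):
Solar declination: sin δ = sin ε · sin L_s = sin 23.44° × sin 279.3° = -0.39256, so δ = -23.114°.
cos h₀ = −tan(+40.0°) tan(-23.114°) = 0.3581, h₀ = 1.2045 rad.
Bracket: h₀ sin ϕ sin δ + cos ϕ cos δ sin h₀ = 1.2045×0.64279×-0.39256 + 0.76604×0.91973×0.93367 = -0.303936 + 0.657817 = 0.353881.
Q̄ = (S_0/π) × [bracket] = (1361/π) × 0.353881 = 153.31 W/m².
Ratio Q̄_A / Q̄_B = 488.76 / 153.31 = 3.188.

Q̄_A / Q̄_B ≈ 3.19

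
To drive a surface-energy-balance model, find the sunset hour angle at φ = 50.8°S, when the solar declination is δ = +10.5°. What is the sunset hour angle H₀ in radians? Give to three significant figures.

H₀ = 1.34 rad

cos H₀ = −tan φ · tan δ = −tan(-50.8°) × tan(+10.500°) = 0.2272, so H₀ = 1.3415 rad = 76.86°.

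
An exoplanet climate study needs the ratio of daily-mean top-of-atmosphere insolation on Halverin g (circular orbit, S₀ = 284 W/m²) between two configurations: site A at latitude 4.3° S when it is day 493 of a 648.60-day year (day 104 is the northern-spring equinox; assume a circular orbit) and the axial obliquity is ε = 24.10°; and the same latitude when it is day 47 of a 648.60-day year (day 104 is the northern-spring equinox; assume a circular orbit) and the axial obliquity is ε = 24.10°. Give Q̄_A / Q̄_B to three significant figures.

Q̄_A / Q̄_B ≈ 0.997

— Configuration A (φ=-4.3°):
Solar longitude: λ_s = 360° × (493 − 104)/648.60 = 215.911°.
sin δ = sin 24.10° × sin 215.911° = -0.23950, so δ = -13.857°.
cos H₀ = −tan(-4.3°) tan(-13.857°) = -0.0185, H₀ = 1.5893 rad.
Bracket: H₀ sin φ sin δ + cos φ cos δ sin H₀ = 1.5893×-0.07498×-0.23950 + 0.99719×0.97090×0.99983 = 0.028540 + 0.968007 = 0.996547.
Q̄ = (S₀/π) × [bracket] = (284/π) × 0.996547 = 90.088 W/m².
— Configuration B (φ=-4.3°):
Solar longitude: λ_s = 360° × (47 − 104)/648.60 = -31.637°, i.e. -31.637° + 360° = 328.363°.
sin δ = sin 24.10° × sin 328.363° = -0.21419, so δ = -12.368°.
cos H₀ = −tan(-4.3°) tan(-12.368°) = -0.0165, H₀ = 1.5873 rad.
Bracket: H₀ sin φ sin δ + cos φ cos δ sin H₀ = 1.5873×-0.07498×-0.21419 + 0.99719×0.97679×0.99986 = 0.025492 + 0.973909 = 0.999401.
Q̄ = (S₀/π) × [bracket] = (284/π) × 0.999401 = 90.346 W/m².
Ratio Q̄_A / Q̄_B = 90.088 / 90.346 = 0.9971.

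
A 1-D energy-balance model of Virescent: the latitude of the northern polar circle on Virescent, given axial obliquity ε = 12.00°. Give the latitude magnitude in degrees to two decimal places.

The polar circle is the lowest latitude that experiences at least one full rotation of continuous daylight at the northern-summer solstice; it lies at |φ| = 90° − ε = 90° − 12.00° = 78.00°.

78.00°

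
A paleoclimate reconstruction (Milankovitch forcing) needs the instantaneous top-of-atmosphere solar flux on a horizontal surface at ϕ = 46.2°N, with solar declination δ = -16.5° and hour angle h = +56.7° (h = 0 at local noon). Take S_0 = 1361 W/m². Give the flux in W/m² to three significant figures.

217 W/m²

cos θ_z = sin ϕ sin δ + cos ϕ cos δ cos h = -0.204991 + 0.364354 = 0.159363.
Flux = S_0 · cos θ_z = 1361 × 0.159363 = 216.9 W/m².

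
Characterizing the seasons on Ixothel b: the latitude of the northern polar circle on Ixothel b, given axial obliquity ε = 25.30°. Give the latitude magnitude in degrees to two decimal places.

The polar circle is the lowest latitude that experiences at least one full rotation of continuous daylight at the northern-summer solstice; it lies at |φ| = 90° − ε = 90° − 25.30° = 64.70°.

64.70°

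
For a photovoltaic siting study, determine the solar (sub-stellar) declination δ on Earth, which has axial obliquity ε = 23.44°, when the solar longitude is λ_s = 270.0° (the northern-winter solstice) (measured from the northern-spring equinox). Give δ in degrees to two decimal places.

sin δ = sin ε · sin λ_s = sin 23.44° × sin 270.0° = -0.397789.
δ = arcsin(-0.397789) = -23.44°.

δ = -23.44°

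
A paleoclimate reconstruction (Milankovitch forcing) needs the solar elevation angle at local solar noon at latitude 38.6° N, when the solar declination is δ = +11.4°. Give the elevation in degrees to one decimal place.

62.8°

At local noon the hour angle is zero, so the zenith angle equals |φ − δ| = |+38.6° − (+11.400°)| = 27.200°.
Elevation = 90° − 27.200° = 62.8°.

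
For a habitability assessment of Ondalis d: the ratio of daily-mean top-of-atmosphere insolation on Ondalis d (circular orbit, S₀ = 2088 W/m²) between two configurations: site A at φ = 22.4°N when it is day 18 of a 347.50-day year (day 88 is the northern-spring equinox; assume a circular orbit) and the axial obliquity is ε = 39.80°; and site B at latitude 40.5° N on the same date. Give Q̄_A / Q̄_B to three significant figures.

Q̄_A / Q̄_B ≈ 3.50

— Configuration A (φ=+22.4°):
Solar longitude: λ_s = 360° × (18 − 88)/347.50 = -72.518°, i.e. -72.518° + 360° = 287.482°.
sin δ = sin 39.80° × sin 287.482° = -0.61054, so δ = -37.629°.
cos H₀ = −tan(+22.4°) tan(-37.629°) = 0.3177, H₀ = 1.2474 rad.
Bracket: H₀ sin φ sin δ + cos φ cos δ sin H₀ = 1.2474×0.38107×-0.61054 + 0.92455×0.79198×0.94818 = -0.290218 + 0.694281 = 0.404063.
Q̄ = (S₀/π) × [bracket] = (2088/π) × 0.404063 = 268.55 W/m².
— Configuration B (φ=+40.5°):
cos H₀ = −tan(+40.5°) tan(-37.629°) = 0.6584, H₀ = 0.8521 rad.
Bracket: H₀ sin φ sin δ + cos φ cos δ sin H₀ = 0.8521×0.64945×-0.61054 + 0.76041×0.79198×0.75265 = -0.337871 + 0.453268 = 0.115397.
Q̄ = (S₀/π) × [bracket] = (2088/π) × 0.115397 = 76.696 W/m².
Ratio Q̄_A / Q̄_B = 268.55 / 76.696 = 3.501.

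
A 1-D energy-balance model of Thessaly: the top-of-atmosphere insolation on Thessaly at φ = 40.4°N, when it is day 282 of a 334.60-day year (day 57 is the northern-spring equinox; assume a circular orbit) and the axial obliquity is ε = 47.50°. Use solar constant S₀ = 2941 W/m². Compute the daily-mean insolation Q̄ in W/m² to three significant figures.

Q̄ ≈ 72.2 W/m²

Solar longitude: λ_s = 360° × (282 − 57)/334.60 = 242.080°.
sin δ = sin 47.50° × sin 242.080° = -0.65146, so δ = -40.652°.
cos H₀ = −tan(+40.4°) tan(-40.652°) = 0.7308, H₀ = 0.7513 rad.
Bracket: H₀ sin φ sin δ + cos φ cos δ sin H₀ = 0.7513×0.64812×-0.65146 + 0.76154×0.75868×0.68260 = -0.317217 + 0.394383 = 0.077166.
Q̄ = (S₀/π) × [bracket] = (2941/π) × 0.077166 = 72.24 W/m².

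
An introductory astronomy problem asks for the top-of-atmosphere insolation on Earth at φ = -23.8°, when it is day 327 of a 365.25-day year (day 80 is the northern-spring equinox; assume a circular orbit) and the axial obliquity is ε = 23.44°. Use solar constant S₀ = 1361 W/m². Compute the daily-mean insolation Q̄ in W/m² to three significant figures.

Q̄ ≈ 473 W/m²

Solar longitude: λ_s = 360° × (327 − 80)/365.25 = 243.450°.
sin δ = sin 23.44° × sin 243.450° = -0.35584, so δ = -20.845°.
cos H₀ = −tan(-23.8°) tan(-20.845°) = -0.1679, H₀ = 1.7395 rad.
Bracket: H₀ sin φ sin δ + cos φ cos δ sin H₀ = 1.7395×-0.40355×-0.35584 + 0.91496×0.93455×0.98580 = 0.249791 + 0.842934 = 1.092725.
Q̄ = (S₀/π) × [bracket] = (1361/π) × 1.092725 = 473.4 W/m².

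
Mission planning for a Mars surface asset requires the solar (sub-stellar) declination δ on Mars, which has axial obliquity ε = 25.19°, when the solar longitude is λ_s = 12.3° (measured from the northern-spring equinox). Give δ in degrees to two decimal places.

δ = +5.20°

sin δ = sin ε · sin λ_s = sin 25.19° × sin 12.3° = 0.090670.
δ = arcsin(0.090670) = +5.20°.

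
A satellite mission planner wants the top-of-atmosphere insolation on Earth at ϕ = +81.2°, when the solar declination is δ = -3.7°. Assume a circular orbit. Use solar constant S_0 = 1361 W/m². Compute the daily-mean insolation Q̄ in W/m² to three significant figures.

cos h₀ = −tan(+81.2°) tan(-3.700°) = 0.4177, h₀ = 1.1399 rad.
Bracket: h₀ sin ϕ sin δ + cos ϕ cos δ sin h₀ = 1.1399×0.98823×-0.06453 + 0.15299×0.99792×0.90857 = -0.072692 + 0.138713 = 0.066021.
Q̄ = (S_0/π) × [bracket] = (1361/π) × 0.066021 = 28.60 W/m².

Q̄ ≈ 28.6 W/m²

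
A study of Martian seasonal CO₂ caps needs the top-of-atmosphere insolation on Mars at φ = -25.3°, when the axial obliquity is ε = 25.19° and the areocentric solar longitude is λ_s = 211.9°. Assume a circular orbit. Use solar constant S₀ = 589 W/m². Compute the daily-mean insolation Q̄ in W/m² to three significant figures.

Q̄ ≈ 194 W/m²

sin δ = sin 25.19° × sin 211.9° = -0.22491, so δ = -12.998°.
cos H₀ = −tan(-25.3°) tan(-12.998°) = -0.1091, H₀ = 1.6801 rad.
Bracket: H₀ sin φ sin δ + cos φ cos δ sin H₀ = 1.6801×-0.42736×-0.22491 + 0.90408×0.97438×0.99403 = 0.161487 + 0.875658 = 1.037145.
Q̄ = (S₀/π) × [bracket] = (589/π) × 1.037145 = 194.4 W/m².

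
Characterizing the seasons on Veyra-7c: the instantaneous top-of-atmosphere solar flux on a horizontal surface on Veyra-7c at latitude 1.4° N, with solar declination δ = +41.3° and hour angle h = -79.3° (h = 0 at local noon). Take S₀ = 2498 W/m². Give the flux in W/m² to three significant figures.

389 W/m²

cos θ_z = sin φ sin δ + cos φ cos δ cos h = 0.016125 + 0.139443 = 0.155568.
Flux = S₀ · cos θ_z = 2498 × 0.155568 = 388.6 W/m².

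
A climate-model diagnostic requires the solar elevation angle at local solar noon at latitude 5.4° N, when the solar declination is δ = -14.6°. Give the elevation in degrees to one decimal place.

At local noon the hour angle is zero, so the zenith angle equals |ϕ − δ| = |+5.4° − (-14.600°)| = 20.000°.
Elevation = 90° − 20.000° = 70.0°.

70.0°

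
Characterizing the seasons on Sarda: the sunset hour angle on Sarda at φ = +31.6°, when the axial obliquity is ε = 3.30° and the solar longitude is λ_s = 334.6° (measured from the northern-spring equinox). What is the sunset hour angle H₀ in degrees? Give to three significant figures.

H₀ = 89.1°

Solar declination: sin δ = sin ε · sin λ_s = sin 3.30° × sin 334.6° = -0.02469, so δ = -1.415°.
cos H₀ = −tan φ · tan δ = −tan(+31.6°) × tan(-1.415°) = 0.0152, so H₀ = 1.5556 rad = 89.13°.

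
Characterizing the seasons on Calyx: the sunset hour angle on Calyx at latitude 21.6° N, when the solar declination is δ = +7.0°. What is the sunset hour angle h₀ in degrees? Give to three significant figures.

cos h₀ = −tan ϕ · tan δ = −tan(+21.6°) × tan(+7.000°) = -0.0486, so h₀ = 1.6194 rad = 92.79°.

h₀ = 92.8°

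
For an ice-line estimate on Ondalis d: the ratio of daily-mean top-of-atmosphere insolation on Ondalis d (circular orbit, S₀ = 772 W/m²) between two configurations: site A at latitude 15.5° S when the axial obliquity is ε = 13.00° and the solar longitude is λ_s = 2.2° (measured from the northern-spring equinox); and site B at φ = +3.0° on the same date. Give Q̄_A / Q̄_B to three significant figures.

Q̄_A / Q̄_B ≈ 0.961

— Configuration A (φ=-15.5°):
Solar declination: sin δ = sin ε · sin λ_s = sin 13.00° × sin 2.2° = 0.00864, so δ = +0.495°.
cos H₀ = −tan(-15.5°) tan(+0.495°) = 0.0024, H₀ = 1.5684 rad.
Bracket: H₀ sin φ sin δ + cos φ cos δ sin H₀ = 1.5684×-0.26724×0.00864 + 0.96363×0.99996×1.00000 = -0.003621 + 0.963591 = 0.959970.
Q̄ = (S₀/π) × [bracket] = (772/π) × 0.959970 = 235.90 W/m².
— Configuration B (φ=+3.0°):
cos H₀ = −tan(+3.0°) tan(+0.495°) = -0.0005, H₀ = 1.5712 rad.
Bracket: H₀ sin φ sin δ + cos φ cos δ sin H₀ = 1.5712×0.05234×0.00864 + 0.99863×0.99996×1.00000 = 0.000711 + 0.998590 = 0.999301.
Q̄ = (S₀/π) × [bracket] = (772/π) × 0.999301 = 245.56 W/m².
Ratio Q̄_A / Q̄_B = 235.90 / 245.56 = 0.9607.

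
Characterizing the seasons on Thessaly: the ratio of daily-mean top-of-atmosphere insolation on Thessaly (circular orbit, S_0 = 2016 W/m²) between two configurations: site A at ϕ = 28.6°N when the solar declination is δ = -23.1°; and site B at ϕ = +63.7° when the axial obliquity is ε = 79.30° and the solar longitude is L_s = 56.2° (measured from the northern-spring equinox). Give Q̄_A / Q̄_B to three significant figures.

— Configuration A (ϕ=+28.6°):
cos h₀ = −tan(+28.6°) tan(-23.100°) = 0.2326, h₀ = 1.3361 rad.
Bracket: h₀ sin ϕ sin δ + cos ϕ cos δ sin h₀ = 1.3361×0.47869×-0.39234 + 0.87798×0.91982×0.97258 = -0.250932 + 0.785440 = 0.534508.
Q̄ = (S_0/π) × [bracket] = (2016/π) × 0.534508 = 343.00 W/m².
— Configuration B (ϕ=+63.7°):
Solar declination: sin δ = sin ε · sin L_s = sin 79.30° × sin 56.2° = 0.81654, so δ = +54.740°.
cos h₀ = −tan(+63.7°) tan(+54.740°) = -2.8619 ≤ −1 ⇒ polar day, h₀ = π.
Bracket: h₀ sin ϕ sin δ + cos ϕ cos δ sin h₀ = 3.1416×0.89649×0.81654 + 0.44307×0.57729×0.00000 = 2.299714 + 0.000000 = 2.299714.
Q̄ = (S_0/π) × [bracket] = (2016/π) × 2.299714 = 1475.8 W/m².
Ratio Q̄_A / Q̄_B = 343.00 / 1475.8 = 0.2324.

Q̄_A / Q̄_B ≈ 0.232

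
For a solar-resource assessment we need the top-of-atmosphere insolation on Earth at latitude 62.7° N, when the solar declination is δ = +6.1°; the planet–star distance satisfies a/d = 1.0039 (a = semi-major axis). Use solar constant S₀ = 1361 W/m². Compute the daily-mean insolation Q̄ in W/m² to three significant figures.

cos H₀ = −tan(+62.7°) tan(+6.100°) = -0.2071, H₀ = 1.7794 rad.
Bracket: H₀ sin φ sin δ + cos φ cos δ sin H₀ = 1.7794×0.88862×0.10626 + 0.45865×0.99434×0.97833 = 0.168019 + 0.446171 = 0.614190.
Inverse-square distance factor (a/d)² = 1.0039² = 1.007815.
Q̄ = (S₀/π) × 1.007815 × [bracket] = (1361/π) × 1.007815 × 0.614190 = 268.2 W/m².

Q̄ ≈ 268 W/m²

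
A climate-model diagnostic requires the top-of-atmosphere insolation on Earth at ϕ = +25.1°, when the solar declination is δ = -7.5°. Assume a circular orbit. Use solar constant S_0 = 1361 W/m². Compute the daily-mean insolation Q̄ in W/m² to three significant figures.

Q̄ ≈ 352 W/m²

cos h₀ = −tan(+25.1°) tan(-7.500°) = 0.0617, h₀ = 1.5091 rad.
Bracket: h₀ sin ϕ sin δ + cos ϕ cos δ sin h₀ = 1.5091×0.42420×-0.13053 + 0.90557×0.99144×0.99810 = -0.083560 + 0.896112 = 0.812552.
Q̄ = (S_0/π) × [bracket] = (1361/π) × 0.812552 = 352.0 W/m².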